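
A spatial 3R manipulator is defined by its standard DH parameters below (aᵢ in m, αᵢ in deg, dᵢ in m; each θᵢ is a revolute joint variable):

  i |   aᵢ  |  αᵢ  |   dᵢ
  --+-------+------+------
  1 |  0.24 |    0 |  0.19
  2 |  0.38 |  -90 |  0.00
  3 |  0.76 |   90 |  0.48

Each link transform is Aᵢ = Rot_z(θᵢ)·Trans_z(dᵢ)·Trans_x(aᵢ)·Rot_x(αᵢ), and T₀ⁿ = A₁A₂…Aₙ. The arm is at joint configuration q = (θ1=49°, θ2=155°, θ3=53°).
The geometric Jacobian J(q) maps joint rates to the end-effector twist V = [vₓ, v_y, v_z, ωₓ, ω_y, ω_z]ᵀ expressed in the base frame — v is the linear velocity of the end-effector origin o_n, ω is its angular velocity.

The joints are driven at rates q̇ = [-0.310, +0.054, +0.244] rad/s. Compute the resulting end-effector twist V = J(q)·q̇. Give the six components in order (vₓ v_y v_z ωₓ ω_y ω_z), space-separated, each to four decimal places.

o_n = [-0.4123, -0.5980, -0.4170]
J₁: ẑ×o_n = [0.5980, -0.4123, 0.0000], ω = ẑ
J2: z=[0.0000, 0.0000, 1.0000] o=[0.1575, 0.1811, 0.1900] → [0.7791, -0.5698, 0.0000, 0.0000, 0.0000, 1.0000]
J3: z=[0.4067, -0.9135, 0.0000] o=[-0.1897, 0.0266, 0.1900] → [0.5545, 0.2469, -0.4574, 0.4067, -0.9135, 0.0000]
V = J·q̇ = [-0.0080, 0.1573, -0.1116, 0.0992, -0.2229, -0.2560]

-0.0080 0.1573 -0.1116 0.0992 -0.2229 -0.2560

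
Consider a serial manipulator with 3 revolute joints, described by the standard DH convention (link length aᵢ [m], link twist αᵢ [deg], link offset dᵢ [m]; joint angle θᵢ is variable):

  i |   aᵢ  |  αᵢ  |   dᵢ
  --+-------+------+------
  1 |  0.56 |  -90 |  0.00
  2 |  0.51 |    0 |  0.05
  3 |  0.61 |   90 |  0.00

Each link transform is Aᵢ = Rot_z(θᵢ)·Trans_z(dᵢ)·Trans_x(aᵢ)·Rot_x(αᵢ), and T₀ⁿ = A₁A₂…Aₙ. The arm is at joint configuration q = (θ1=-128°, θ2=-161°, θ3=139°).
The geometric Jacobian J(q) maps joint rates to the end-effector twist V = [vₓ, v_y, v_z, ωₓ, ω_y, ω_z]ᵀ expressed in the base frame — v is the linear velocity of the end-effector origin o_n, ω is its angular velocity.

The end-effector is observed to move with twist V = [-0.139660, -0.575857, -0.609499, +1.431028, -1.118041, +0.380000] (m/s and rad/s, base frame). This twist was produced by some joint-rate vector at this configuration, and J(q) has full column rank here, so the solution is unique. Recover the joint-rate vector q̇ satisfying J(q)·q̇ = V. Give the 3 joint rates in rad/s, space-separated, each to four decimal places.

0.3800 0.8660 0.9500

o_n = [-0.3567, -0.5378, 0.3945]
J₁: ẑ×o_n = [0.5378, -0.3567, 0.0000], ω = ẑ
J2: z=[0.7880, -0.6157, 0.0000] o=[-0.3448, -0.4413, 0.0000] → [-0.2429, -0.3109, -0.0834, 0.7880, -0.6157, 0.0000]
J3: z=[0.7880, -0.6157, 0.0000] o=[-0.0085, -0.0921, 0.1660] → [-0.1407, -0.1801, -0.5656, 0.7880, -0.6157, 0.0000]
q̇ = J⁺·V = [0.3800, 0.8660, 0.9500]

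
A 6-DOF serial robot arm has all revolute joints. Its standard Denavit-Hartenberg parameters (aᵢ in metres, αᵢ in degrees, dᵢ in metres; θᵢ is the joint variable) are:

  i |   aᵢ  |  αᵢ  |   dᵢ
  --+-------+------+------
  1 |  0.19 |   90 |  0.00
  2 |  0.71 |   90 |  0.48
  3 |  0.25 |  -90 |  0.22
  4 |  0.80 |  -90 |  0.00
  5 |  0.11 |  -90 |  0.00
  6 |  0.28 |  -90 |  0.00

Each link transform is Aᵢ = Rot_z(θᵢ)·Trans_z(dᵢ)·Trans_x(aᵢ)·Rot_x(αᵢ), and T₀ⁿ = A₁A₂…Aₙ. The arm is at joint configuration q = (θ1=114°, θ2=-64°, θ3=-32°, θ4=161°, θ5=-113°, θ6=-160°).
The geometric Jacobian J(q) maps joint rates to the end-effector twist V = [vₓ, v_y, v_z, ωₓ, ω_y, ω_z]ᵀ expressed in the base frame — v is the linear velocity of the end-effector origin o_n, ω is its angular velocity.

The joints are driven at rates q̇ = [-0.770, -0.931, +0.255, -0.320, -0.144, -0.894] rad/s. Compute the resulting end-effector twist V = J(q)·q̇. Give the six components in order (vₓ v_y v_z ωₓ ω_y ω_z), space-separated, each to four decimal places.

0.0012 -0.2076 0.2079 -1.6885 -0.9668 -1.2496

o_n = [0.5274, 0.4758, -0.1316]
J₁: ẑ×o_n = [-0.4758, 0.5274, 0.0000], ω = ẑ
J2: z=[0.9135, 0.4067, 0.0000] o=[-0.0773, 0.1736, 0.0000] → [-0.0535, 0.1202, 0.0301, 0.9135, 0.4067, 0.0000]
J3: z=[0.3656, -0.8211, -0.4384] o=[0.2346, 0.6531, -0.6381] → [-0.4937, -0.3135, 0.1756, 0.3656, -0.8211, -0.4384]
J4: z=[0.6802, 0.5572, -0.4763] o=[0.1562, 0.5035, -0.9251] → [0.4289, -0.7166, -0.2257, 0.6802, 0.5572, -0.4763]
J5: z=[0.5525, -0.8168, -0.1663] o=[0.5416, 0.6235, -0.2344] → [-0.1086, -0.0545, -0.0932, 0.5525, -0.8168, -0.1663]
J6: z=[0.7092, 0.3558, 0.6087] o=[0.5897, 0.6735, -0.3197] → [0.1873, -0.1714, -0.1181, 0.7092, 0.3558, 0.6087]
V = J·q̇ = [0.0012, -0.2076, 0.2079, -1.6885, -0.9668, -1.2496]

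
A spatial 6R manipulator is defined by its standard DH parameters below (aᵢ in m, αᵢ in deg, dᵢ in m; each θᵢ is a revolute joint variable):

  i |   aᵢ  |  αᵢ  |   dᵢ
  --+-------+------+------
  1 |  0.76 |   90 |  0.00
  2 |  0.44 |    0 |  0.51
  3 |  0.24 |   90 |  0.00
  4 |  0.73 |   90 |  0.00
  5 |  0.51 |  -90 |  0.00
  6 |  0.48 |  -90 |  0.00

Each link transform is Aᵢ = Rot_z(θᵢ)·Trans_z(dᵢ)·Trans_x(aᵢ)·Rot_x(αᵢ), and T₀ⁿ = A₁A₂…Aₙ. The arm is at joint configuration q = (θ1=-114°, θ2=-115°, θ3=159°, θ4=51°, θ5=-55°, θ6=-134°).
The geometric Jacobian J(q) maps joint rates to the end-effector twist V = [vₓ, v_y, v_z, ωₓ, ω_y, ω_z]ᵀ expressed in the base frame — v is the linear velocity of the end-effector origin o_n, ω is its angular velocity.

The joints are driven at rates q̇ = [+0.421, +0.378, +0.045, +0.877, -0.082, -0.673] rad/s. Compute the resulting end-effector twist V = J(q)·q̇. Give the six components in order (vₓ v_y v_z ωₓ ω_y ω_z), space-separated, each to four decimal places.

-0.1371 0.2103 -0.3757 -0.0608 -0.0229 -0.2175

o_n = [-1.3520, -0.7287, 0.4218]
J₁: ẑ×o_n = [0.7287, -1.3520, 0.0000], ω = ẑ
J2: z=[-0.9135, 0.4067, 0.0000] o=[-0.3091, -0.6943, 0.0000] → [0.1716, 0.3853, 0.4556, -0.9135, 0.4067, 0.0000]
J3: z=[-0.9135, 0.4067, 0.0000] o=[-0.6994, -0.3170, -0.3988] → [0.3338, 0.7496, 0.6415, -0.9135, 0.4067, 0.0000]
J4: z=[-0.2825, -0.6346, -0.7193] o=[-0.7696, -0.4747, -0.2321] → [-0.5976, 0.6037, -0.2978, -0.2825, -0.6346, -0.7193]
J5: z=[0.3475, -0.7667, 0.5399] o=[-1.4223, -0.5458, 0.0871] → [-0.1579, -0.0784, -0.0096, 0.3475, -0.7667, 0.5399]
J6: z=[-0.8945, -0.4438, -0.0545] o=[-1.5658, -0.3092, 0.5155] → [0.0187, -0.0954, 0.4700, -0.8945, -0.4438, -0.0545]
V = J·q̇ = [-0.1371, 0.2103, -0.3757, -0.0608, -0.0229, -0.2175]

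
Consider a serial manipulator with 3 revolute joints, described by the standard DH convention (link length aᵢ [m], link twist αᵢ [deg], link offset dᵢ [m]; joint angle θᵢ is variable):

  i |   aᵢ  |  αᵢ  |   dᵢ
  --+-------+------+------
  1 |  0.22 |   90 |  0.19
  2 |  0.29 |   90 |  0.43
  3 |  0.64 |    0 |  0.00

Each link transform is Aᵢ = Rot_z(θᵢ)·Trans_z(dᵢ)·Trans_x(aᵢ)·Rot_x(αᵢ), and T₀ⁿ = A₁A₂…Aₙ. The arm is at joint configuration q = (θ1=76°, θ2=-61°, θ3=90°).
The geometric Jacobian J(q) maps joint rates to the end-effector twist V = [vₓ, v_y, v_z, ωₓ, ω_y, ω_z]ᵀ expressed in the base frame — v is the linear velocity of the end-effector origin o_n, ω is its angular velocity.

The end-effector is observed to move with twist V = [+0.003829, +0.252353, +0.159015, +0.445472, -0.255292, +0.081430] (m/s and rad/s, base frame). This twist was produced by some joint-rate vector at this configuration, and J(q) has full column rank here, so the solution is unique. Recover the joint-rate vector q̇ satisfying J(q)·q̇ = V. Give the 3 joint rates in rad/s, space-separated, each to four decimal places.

0.1590 0.4940 0.1600

o_n = [1.1255, 0.0910, -0.0636]
J₁: ẑ×o_n = [-0.0910, 1.1255, 0.0000], ω = ẑ
J2: z=[0.9703, -0.2419, 0.0000] o=[0.0532, 0.2135, 0.1900] → [0.0614, 0.2461, 0.1406, 0.9703, -0.2419, 0.0000]
J3: z=[-0.2116, -0.8486, -0.4848] o=[0.5045, 0.2459, -0.0636] → [-0.0751, -0.3011, 0.5598, -0.2116, -0.8486, -0.4848]
q̇ = J⁺·V = [0.1590, 0.4940, 0.1600]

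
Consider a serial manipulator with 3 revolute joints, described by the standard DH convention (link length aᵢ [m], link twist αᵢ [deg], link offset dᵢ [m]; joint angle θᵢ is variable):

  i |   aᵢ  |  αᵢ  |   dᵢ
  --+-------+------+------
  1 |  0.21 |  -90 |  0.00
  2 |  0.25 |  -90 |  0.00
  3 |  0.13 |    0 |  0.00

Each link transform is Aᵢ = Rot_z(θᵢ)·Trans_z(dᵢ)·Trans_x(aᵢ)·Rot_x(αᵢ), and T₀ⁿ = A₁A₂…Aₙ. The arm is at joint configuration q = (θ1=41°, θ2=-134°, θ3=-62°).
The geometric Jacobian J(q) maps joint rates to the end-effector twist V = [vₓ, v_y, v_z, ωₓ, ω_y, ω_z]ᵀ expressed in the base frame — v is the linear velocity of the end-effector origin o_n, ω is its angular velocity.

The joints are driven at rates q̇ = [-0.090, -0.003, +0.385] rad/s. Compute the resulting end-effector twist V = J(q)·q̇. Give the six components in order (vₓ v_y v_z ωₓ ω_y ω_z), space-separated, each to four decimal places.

-0.0008 -0.0311 0.0311 0.2110 0.1794 0.1774

o_n = [-0.0799, 0.0827, 0.2237]
J₁: ẑ×o_n = [-0.0827, -0.0799, 0.0000], ω = ẑ
J2: z=[-0.6561, 0.7547, 0.0000] o=[0.1585, 0.1378, 0.0000] → [0.1689, 0.1468, 0.2161, -0.6561, 0.7547, 0.0000]
J3: z=[0.5429, 0.4719, 0.6947] o=[0.0274, 0.0238, 0.1798] → [-0.0201, -0.0984, 0.0826, 0.5429, 0.4719, 0.6947]
V = J·q̇ = [-0.0008, -0.0311, 0.0311, 0.2110, 0.1794, 0.1774]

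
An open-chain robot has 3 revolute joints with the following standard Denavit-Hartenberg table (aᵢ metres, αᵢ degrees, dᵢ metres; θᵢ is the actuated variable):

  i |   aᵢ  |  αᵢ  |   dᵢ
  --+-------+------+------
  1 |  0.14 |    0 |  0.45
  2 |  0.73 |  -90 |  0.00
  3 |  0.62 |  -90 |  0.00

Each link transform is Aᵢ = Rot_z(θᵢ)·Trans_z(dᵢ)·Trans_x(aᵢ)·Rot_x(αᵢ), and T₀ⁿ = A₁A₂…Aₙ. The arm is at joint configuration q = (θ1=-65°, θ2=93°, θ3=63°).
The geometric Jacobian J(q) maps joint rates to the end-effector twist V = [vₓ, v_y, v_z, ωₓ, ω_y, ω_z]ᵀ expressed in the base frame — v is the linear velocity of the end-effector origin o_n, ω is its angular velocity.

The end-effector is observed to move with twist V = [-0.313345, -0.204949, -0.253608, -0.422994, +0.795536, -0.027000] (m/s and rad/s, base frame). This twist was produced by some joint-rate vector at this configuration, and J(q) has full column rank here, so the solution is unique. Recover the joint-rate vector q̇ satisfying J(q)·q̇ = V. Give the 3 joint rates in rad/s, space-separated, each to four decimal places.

0.8930 -0.9200 0.9010

o_n = [0.9522, 0.3480, -0.1024]
J₁: ẑ×o_n = [-0.3480, 0.9522, 0.0000], ω = ẑ
J2: z=[0.0000, 0.0000, 1.0000] o=[0.0592, -0.1269, 0.4500] → [-0.4749, 0.8931, 0.0000, 0.0000, 0.0000, 1.0000]
J3: z=[-0.4695, 0.8829, 0.0000] o=[0.7037, 0.2158, 0.4500] → [-0.4878, -0.2593, -0.2815, -0.4695, 0.8829, 0.0000]
q̇ = J⁺·V = [0.8930, -0.9200, 0.9010]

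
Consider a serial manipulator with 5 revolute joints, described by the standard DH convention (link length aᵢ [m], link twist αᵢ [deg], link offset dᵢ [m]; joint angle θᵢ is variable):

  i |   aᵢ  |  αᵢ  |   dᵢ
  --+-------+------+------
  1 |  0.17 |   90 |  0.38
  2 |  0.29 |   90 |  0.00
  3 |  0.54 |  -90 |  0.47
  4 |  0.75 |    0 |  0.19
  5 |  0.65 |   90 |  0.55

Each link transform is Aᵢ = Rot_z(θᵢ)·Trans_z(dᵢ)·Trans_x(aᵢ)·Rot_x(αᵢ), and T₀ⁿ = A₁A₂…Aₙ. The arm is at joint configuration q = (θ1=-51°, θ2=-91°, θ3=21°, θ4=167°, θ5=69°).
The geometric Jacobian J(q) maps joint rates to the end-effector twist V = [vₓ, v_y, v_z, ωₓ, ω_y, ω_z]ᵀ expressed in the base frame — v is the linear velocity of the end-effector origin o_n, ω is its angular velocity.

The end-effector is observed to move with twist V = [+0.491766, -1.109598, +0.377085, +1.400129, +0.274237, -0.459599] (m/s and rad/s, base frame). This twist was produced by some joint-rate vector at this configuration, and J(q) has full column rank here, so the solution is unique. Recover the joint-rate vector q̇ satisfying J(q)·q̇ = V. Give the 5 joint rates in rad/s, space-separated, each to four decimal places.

-0.2250 -0.6800 -0.6720 -0.9780 0.3560

o_n = [-0.7988, 0.2043, 0.8872]
J₁: ẑ×o_n = [-0.2043, -0.7988, 0.0000], ω = ẑ
J2: z=[-0.7771, -0.6293, 0.0000] o=[0.1070, -0.1321, 0.3800] → [-0.3192, 0.3942, -0.8314, -0.7771, -0.6293, 0.0000]
J3: z=[-0.6292, 0.7770, 0.0175] o=[0.1038, -0.1282, 0.0900] → [0.6136, 0.4859, 0.4921, -0.6292, 0.7770, 0.0175]
J4: z=[-0.7216, -0.5924, 0.3583] o=[-0.3479, 0.1221, -0.4058] → [-0.7954, 0.7715, -0.3264, -0.7216, -0.5924, 0.3583]
J5: z=[-0.7216, -0.5924, 0.3583] o=[-0.1678, 0.0340, 0.3415] → [-0.3843, 0.1677, -0.4967, -0.7216, -0.5924, 0.3583]
q̇ = J⁺·V = [-0.2250, -0.6800, -0.6720, -0.9780, 0.3560]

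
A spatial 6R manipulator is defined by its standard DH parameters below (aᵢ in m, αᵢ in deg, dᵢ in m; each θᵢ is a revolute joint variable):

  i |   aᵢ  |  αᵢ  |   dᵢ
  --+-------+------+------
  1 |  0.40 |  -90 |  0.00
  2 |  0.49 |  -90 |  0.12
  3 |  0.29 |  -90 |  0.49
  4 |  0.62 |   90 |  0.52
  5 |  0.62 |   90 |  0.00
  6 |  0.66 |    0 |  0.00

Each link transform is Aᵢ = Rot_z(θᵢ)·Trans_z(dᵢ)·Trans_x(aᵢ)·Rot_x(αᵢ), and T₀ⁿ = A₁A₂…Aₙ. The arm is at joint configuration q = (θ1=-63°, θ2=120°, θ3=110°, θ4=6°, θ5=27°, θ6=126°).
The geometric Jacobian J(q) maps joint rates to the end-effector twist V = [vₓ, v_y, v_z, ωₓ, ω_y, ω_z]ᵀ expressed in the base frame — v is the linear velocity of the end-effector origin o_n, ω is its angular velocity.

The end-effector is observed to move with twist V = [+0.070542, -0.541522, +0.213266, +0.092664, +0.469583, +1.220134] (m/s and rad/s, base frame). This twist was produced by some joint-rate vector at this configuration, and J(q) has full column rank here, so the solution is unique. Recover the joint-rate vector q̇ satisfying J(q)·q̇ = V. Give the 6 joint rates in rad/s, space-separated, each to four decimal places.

0.2950 -0.0330 0.0390 0.3410 0.7350 -0.3900

o_n = [-0.7535, -0.2034, 0.8978]
J₁: ẑ×o_n = [0.2034, -0.7535, 0.0000], ω = ẑ
J2: z=[0.8910, 0.4540, 0.0000] o=[0.1816, -0.3564, 0.0000] → [0.4076, -0.8000, 0.5608, 0.8910, 0.4540, 0.0000]
J3: z=[-0.3932, 0.7716, 0.5000] o=[0.1773, -0.0836, -0.4244] → [1.0801, 0.0544, 0.7653, -0.3932, 0.7716, 0.5000]
J4: z=[0.5180, -0.2634, 0.8138] o=[-0.2357, 0.1266, -0.0935] → [0.0075, -0.9350, -0.3073, 0.5180, -0.2634, 0.8138]
J5: z=[-0.4704, 0.7069, 0.5282] o=[-0.4092, -0.4174, 0.4800] → [0.1824, 0.0147, 0.1427, -0.4704, 0.7069, 0.5282]
J6: z=[-0.7859, -0.0634, -0.6151] o=[-0.6580, -0.8542, 0.8429] → [0.3968, 0.1019, -0.5175, -0.7859, -0.0634, -0.6151]
q̇ = J⁺·V = [0.2950, -0.0330, 0.0390, 0.3410, 0.7350, -0.3900]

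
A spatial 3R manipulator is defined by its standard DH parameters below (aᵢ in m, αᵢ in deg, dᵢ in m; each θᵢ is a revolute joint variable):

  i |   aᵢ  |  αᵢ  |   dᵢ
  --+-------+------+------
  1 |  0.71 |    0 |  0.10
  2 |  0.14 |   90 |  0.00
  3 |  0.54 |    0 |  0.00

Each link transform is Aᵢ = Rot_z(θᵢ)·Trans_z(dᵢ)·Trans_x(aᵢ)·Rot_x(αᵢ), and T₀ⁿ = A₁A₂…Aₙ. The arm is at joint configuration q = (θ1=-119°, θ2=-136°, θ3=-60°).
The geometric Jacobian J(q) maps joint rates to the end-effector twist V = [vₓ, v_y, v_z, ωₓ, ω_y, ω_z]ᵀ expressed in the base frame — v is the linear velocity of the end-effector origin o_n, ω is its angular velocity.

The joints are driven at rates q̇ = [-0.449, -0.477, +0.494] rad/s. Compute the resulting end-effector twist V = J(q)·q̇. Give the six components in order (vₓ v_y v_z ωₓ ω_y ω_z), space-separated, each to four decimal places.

0.0281 0.4760 0.1334 0.4772 0.1279 -0.9260

o_n = [-0.4503, -0.2250, -0.3677]
J₁: ẑ×o_n = [0.2250, -0.4503, 0.0000], ω = ẑ
J2: z=[0.0000, 0.0000, 1.0000] o=[-0.3442, -0.6210, 0.1000] → [-0.3960, -0.1061, 0.0000, 0.0000, 0.0000, 1.0000]
J3: z=[0.9659, 0.2588, 0.0000] o=[-0.3804, -0.4858, 0.1000] → [-0.1210, 0.4517, 0.2700, 0.9659, 0.2588, 0.0000]
V = J·q̇ = [0.0281, 0.4760, 0.1334, 0.4772, 0.1279, -0.9260]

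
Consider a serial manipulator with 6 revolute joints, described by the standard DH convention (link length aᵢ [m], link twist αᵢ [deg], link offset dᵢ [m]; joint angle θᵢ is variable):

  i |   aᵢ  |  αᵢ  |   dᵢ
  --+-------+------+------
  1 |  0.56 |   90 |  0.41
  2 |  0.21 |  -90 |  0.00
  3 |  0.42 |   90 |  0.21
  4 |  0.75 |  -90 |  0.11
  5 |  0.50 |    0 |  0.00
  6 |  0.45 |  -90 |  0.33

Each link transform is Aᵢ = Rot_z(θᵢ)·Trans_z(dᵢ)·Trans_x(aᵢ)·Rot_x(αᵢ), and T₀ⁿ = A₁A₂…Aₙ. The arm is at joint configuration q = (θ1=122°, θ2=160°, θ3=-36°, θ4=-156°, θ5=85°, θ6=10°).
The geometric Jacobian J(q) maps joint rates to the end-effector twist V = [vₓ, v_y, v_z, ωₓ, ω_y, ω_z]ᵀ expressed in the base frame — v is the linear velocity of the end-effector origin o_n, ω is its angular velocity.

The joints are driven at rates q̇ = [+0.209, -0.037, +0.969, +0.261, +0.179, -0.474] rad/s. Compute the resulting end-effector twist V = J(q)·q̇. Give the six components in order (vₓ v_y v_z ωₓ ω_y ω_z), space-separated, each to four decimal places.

-0.5608 0.2459 -0.0455 0.1876 -0.1047 -1.0405

o_n = [-0.7150, -0.2823, 0.9869]
J₁: ẑ×o_n = [0.2823, -0.7150, 0.0000], ω = ẑ
J2: z=[0.8480, 0.5299, 0.0000] o=[-0.2968, 0.4749, 0.4100] → [0.3057, -0.4892, -0.4205, 0.8480, 0.5299, 0.0000]
J3: z=[0.1812, -0.2900, -0.9397] o=[-0.1922, 0.3076, 0.4818] → [-0.7008, 0.3997, -0.2586, 0.1812, -0.2900, -0.9397]
J4: z=[0.3934, 0.8971, -0.2010] o=[0.2244, 0.1067, 0.4007] → [0.4477, -0.0417, 0.6898, 0.3934, 0.8971, -0.2010]
J5: z=[0.2010, 0.1294, 0.9710] o=[-0.4051, 0.5222, 0.4757] → [0.8473, -0.4037, -0.1216, 0.2010, 0.1294, 0.9710]
J6: z=[0.2010, 0.1294, 0.9710] o=[-0.6402, 0.0937, 0.5814] → [0.4176, -0.1542, -0.0659, 0.2010, 0.1294, 0.9710]
V = J·q̇ = [-0.5608, 0.2459, -0.0455, 0.1876, -0.1047, -1.0405]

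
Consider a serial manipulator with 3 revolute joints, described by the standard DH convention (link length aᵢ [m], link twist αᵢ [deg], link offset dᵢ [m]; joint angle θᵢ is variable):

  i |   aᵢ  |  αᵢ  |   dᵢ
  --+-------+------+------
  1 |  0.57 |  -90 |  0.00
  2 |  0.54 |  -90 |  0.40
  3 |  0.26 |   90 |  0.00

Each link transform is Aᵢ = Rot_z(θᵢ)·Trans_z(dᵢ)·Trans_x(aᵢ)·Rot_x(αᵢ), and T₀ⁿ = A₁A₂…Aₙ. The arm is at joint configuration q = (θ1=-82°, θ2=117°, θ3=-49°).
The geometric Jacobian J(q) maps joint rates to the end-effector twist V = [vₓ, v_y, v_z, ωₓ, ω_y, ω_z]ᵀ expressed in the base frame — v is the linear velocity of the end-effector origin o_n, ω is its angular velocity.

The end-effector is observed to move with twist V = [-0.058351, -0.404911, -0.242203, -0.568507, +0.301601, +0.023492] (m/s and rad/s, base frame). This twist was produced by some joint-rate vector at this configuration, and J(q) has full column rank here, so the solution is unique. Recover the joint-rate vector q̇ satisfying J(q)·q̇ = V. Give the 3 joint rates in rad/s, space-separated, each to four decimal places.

-0.1690 -0.5210 0.4240

o_n = [0.6249, -0.1620, -0.6331]
J₁: ẑ×o_n = [0.1620, 0.6249, -0.0000], ω = ẑ
J2: z=[0.9903, 0.1392, 0.0000] o=[0.0793, -0.5645, 0.0000] → [-0.0881, 0.6270, 0.3226, 0.9903, 0.1392, 0.0000]
J3: z=[-0.1240, 0.8823, 0.4540] o=[0.4413, -0.2660, -0.4811] → [-0.1813, 0.0645, -0.1748, -0.1240, 0.8823, 0.4540]
q̇ = J⁺·V = [-0.1690, -0.5210, 0.4240]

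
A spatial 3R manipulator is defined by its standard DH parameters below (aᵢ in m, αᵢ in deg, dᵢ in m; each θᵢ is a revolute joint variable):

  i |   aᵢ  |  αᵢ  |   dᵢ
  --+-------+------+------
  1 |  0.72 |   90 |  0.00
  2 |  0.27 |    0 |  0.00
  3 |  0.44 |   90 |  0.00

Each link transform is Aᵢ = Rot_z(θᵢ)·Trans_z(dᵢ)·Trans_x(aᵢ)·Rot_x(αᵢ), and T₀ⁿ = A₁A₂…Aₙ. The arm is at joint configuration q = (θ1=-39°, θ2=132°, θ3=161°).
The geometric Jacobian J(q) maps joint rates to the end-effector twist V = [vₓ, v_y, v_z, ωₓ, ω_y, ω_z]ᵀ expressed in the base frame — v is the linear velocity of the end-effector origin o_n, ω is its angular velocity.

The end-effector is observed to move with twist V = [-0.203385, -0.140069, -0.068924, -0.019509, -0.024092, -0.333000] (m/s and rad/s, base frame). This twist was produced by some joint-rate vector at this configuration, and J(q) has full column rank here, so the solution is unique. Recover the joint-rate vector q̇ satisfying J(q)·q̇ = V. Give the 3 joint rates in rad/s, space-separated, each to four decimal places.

-0.3330 0.4110 -0.3800

o_n = [0.5528, -0.4476, -0.2044]
J₁: ẑ×o_n = [0.4476, 0.5528, -0.0000], ω = ẑ
J2: z=[-0.6293, -0.7771, 0.0000] o=[0.5595, -0.4531, 0.0000] → [0.1588, -0.1286, -0.0087, -0.6293, -0.7771, 0.0000]
J3: z=[-0.6293, -0.7771, 0.0000] o=[0.4191, -0.3394, 0.2006] → [0.3148, -0.2549, 0.1719, -0.6293, -0.7771, 0.0000]
q̇ = J⁺·V = [-0.3330, 0.4110, -0.3800]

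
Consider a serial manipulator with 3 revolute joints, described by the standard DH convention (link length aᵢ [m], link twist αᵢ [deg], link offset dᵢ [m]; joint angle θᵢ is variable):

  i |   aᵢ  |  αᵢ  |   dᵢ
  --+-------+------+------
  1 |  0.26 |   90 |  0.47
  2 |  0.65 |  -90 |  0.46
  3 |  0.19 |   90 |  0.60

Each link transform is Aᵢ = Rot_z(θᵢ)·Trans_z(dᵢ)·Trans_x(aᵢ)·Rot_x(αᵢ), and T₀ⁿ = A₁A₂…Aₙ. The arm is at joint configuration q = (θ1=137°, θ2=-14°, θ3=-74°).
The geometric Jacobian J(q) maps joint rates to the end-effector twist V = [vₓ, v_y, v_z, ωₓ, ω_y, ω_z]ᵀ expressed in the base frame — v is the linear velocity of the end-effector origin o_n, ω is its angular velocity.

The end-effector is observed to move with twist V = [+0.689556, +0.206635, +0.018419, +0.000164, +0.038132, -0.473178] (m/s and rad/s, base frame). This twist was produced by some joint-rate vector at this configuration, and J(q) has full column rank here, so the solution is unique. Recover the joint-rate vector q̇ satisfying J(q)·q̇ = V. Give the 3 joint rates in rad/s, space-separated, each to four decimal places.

o_n = [-0.3565, 1.2111, 0.8823]
J₁: ẑ×o_n = [-1.2111, -0.3565, 0.0000], ω = ẑ
J2: z=[0.6820, 0.7314, 0.0000] o=[-0.1902, 0.1773, 0.4700] → [0.3015, -0.2812, 0.8267, 0.6820, 0.7314, 0.0000]
J3: z=[-0.1769, 0.1650, 0.9703] o=[-0.3377, 0.9439, 0.3128] → [-0.1653, 0.0826, -0.0442, -0.1769, 0.1650, 0.9703]
q̇ = J⁺·V = [-0.5770, 0.0280, 0.1070]

-0.5770 0.0280 0.1070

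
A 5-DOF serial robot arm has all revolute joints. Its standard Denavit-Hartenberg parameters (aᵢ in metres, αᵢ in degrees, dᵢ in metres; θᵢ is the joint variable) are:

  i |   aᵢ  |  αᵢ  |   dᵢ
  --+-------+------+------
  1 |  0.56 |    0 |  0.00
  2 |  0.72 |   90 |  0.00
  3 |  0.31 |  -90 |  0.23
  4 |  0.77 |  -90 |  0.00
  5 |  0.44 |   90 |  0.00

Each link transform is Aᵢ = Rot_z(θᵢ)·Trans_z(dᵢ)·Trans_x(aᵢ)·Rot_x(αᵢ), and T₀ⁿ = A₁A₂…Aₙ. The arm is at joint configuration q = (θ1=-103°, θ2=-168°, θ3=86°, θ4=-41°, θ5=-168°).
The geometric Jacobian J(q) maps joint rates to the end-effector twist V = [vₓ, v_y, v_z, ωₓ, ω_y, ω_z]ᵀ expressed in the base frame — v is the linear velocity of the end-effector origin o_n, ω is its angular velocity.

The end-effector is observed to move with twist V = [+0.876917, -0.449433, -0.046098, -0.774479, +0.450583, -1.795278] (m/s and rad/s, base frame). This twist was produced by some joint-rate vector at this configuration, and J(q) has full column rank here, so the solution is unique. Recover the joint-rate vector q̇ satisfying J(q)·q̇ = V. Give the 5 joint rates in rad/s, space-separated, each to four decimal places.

-0.8800 -0.9860 -0.6660 -0.4310 0.1540

o_n = [0.3384, 0.1146, 0.5713]
J₁: ẑ×o_n = [-0.1146, 0.3384, 0.0000], ω = ẑ
J2: z=[0.0000, 0.0000, 1.0000] o=[-0.1260, -0.5456, 0.0000] → [-0.6602, 0.4644, 0.0000, 0.0000, 0.0000, 1.0000]
J3: z=[0.9998, -0.0175, 0.0000] o=[-0.1134, 0.1742, 0.0000] → [-0.0100, -0.5712, -0.0518, 0.9998, -0.0175, 0.0000]
J4: z=[-0.0174, -0.9974, 0.0698] o=[0.1169, 0.1919, 0.3092] → [-0.2560, 0.0200, 0.2223, -0.0174, -0.9974, 0.0698]
J5: z=[-0.7538, 0.0589, 0.6545] o=[0.6227, 0.2236, 0.8890] → [0.0526, -0.4255, 0.0989, -0.7538, 0.0589, 0.6545]
q̇ = J⁺·V = [-0.8800, -0.9860, -0.6660, -0.4310, 0.1540]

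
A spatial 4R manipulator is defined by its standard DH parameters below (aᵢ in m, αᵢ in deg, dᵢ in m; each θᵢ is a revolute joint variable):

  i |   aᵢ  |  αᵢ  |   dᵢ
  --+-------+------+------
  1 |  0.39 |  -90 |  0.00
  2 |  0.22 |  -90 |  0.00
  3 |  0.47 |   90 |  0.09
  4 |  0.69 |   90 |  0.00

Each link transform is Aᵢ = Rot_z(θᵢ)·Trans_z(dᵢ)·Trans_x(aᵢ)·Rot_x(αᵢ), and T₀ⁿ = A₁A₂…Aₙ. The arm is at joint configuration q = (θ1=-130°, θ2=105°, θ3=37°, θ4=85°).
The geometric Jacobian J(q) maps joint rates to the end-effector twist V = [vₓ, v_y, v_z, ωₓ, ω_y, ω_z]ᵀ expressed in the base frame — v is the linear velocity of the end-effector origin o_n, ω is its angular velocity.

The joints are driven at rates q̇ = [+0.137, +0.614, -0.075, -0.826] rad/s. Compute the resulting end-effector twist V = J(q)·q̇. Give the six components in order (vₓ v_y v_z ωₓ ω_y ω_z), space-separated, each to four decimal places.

o_n = [0.0946, 0.6091, -0.4203]
J₁: ẑ×o_n = [-0.6091, 0.0946, 0.0000], ω = ẑ
J2: z=[0.7660, -0.6428, 0.0000] o=[-0.2507, -0.2988, 0.0000] → [0.2701, 0.3219, 0.9174, 0.7660, -0.6428, 0.0000]
J3: z=[0.6209, 0.7399, 0.2588] o=[-0.2141, -0.2551, -0.2125] → [-0.3774, 0.2089, 0.3082, 0.6209, 0.7399, 0.2588]
J4: z=[0.7119, -0.3940, -0.5813] o=[-0.3124, 0.0677, -0.5518] → [0.2629, -0.3302, 0.5458, 0.7119, -0.3940, -0.5813]
V = J·q̇ = [-0.1064, 0.4677, 0.0893, -0.1643, -0.1247, 0.5977]

-0.1064 0.4677 0.0893 -0.1643 -0.1247 0.5977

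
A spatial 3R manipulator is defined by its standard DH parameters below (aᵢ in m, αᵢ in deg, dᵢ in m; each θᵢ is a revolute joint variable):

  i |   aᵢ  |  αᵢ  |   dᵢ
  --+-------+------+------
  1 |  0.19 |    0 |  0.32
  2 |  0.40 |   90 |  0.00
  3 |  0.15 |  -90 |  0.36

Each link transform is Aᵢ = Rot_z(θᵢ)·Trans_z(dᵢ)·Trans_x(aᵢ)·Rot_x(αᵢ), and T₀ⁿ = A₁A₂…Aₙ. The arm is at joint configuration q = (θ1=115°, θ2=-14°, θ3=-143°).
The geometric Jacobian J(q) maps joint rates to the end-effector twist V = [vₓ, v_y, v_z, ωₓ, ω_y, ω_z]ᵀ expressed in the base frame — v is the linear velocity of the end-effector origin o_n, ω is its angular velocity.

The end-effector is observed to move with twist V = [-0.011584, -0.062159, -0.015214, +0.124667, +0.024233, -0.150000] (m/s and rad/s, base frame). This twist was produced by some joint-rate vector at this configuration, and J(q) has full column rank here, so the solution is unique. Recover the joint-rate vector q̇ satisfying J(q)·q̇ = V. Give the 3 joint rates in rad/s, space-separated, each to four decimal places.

o_n = [0.2196, 0.5159, 0.2297]
J₁: ẑ×o_n = [-0.5159, 0.2196, 0.0000], ω = ẑ
J2: z=[0.0000, 0.0000, 1.0000] o=[-0.0803, 0.1722, 0.3200] → [-0.3437, 0.2999, 0.0000, 0.0000, 0.0000, 1.0000]
J3: z=[0.9816, 0.1908, 0.0000] o=[-0.1566, 0.5648, 0.3200] → [-0.0172, 0.0886, -0.1198, 0.9816, 0.1908, 0.0000]
q̇ = J⁺·V = [0.3540, -0.5040, 0.1270]

0.3540 -0.5040 0.1270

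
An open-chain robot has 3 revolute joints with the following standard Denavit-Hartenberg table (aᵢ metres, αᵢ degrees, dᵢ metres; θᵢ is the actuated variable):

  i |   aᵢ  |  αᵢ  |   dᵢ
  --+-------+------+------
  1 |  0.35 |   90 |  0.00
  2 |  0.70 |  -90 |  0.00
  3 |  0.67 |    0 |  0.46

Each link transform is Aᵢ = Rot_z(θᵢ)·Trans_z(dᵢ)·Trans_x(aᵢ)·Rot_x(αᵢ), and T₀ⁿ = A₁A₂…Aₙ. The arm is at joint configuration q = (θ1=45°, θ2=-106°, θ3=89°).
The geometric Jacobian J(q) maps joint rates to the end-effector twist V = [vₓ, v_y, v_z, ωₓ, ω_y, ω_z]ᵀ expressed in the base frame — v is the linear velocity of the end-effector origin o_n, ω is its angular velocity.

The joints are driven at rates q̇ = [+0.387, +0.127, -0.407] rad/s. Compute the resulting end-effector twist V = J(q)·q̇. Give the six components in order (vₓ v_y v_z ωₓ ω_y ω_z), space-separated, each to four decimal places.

-0.3234 -0.0039 -0.2308 -0.1868 -0.3664 0.4992

o_n = [-0.0522, 0.8951, -0.8109]
J₁: ẑ×o_n = [-0.8951, -0.0522, 0.0000], ω = ẑ
J2: z=[0.7071, -0.7071, 0.0000] o=[0.2475, 0.2475, 0.0000] → [0.5734, 0.5734, 0.2460, 0.7071, -0.7071, 0.0000]
J3: z=[0.6797, 0.6797, -0.2756] o=[0.1111, 0.1111, -0.6729] → [0.1223, 0.1388, 0.6439, 0.6797, 0.6797, -0.2756]
V = J·q̇ = [-0.3234, -0.0039, -0.2308, -0.1868, -0.3664, 0.4992]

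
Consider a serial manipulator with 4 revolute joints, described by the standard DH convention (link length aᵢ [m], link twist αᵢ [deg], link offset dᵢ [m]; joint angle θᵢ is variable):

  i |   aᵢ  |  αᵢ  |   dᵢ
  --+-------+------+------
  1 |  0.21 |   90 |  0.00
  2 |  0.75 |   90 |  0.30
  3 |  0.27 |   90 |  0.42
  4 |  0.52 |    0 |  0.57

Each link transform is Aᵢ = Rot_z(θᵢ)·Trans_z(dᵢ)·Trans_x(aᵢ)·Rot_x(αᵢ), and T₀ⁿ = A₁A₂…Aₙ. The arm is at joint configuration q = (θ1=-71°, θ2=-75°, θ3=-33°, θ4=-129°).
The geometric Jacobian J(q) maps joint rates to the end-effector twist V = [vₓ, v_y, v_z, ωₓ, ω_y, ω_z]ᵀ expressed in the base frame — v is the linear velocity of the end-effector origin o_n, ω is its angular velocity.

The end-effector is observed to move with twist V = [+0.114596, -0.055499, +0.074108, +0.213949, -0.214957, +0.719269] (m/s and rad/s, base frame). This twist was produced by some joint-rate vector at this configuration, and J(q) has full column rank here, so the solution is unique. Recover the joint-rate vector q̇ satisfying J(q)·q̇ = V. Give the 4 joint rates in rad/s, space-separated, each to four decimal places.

o_n = [0.2352, -0.2321, -0.3823]
J₁: ẑ×o_n = [0.2321, 0.2352, -0.0000], ω = ẑ
J2: z=[-0.9455, -0.3256, 0.0000] o=[0.0684, -0.1986, 0.0000] → [0.1245, -0.3615, 0.0860, -0.9455, -0.3256, 0.0000]
J3: z=[-0.3145, 0.9133, -0.2588] o=[-0.1521, -0.4798, -0.7244] → [0.3766, 0.0073, -0.4316, -0.3145, 0.9133, -0.2588]
J4: z=[0.7471, 0.4063, 0.5261] o=[-0.1260, -0.1037, -1.0519] → [0.3396, -0.3102, -0.2427, 0.7471, 0.4063, 0.5261]
q̇ = J⁺·V = [0.4550, 0.1520, -0.3320, 0.3390]

0.4550 0.1520 -0.3320 0.3390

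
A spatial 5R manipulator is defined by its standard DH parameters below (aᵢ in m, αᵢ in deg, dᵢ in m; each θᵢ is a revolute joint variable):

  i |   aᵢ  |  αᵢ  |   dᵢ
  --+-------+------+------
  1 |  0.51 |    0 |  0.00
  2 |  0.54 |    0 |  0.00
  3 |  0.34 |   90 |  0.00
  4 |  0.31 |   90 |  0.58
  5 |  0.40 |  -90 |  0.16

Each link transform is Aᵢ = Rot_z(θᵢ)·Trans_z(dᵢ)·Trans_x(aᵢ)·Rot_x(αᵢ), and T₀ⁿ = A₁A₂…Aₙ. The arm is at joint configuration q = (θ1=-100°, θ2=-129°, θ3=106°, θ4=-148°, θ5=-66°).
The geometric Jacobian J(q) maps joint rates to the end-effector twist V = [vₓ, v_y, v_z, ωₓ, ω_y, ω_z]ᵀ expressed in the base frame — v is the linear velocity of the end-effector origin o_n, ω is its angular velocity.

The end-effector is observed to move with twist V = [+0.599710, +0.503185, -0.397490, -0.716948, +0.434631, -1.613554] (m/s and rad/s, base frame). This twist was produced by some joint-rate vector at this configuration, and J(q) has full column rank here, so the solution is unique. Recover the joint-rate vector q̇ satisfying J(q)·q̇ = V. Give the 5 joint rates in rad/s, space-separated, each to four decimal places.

-0.3830 -0.7710 -0.4180 0.8380 -0.0490

o_n = [-0.5435, 0.1443, -0.1148]
J₁: ẑ×o_n = [-0.1443, -0.5435, 0.0000], ω = ẑ
J2: z=[0.0000, 0.0000, 1.0000] o=[-0.0886, -0.5023, 0.0000] → [-0.6466, -0.4549, 0.0000, 0.0000, 0.0000, 1.0000]
J3: z=[0.0000, 0.0000, 1.0000] o=[-0.4428, -0.0947, 0.0000] → [-0.2390, -0.1006, 0.0000, 0.0000, 0.0000, 1.0000]
J4: z=[-0.8387, 0.5446, 0.0000] o=[-0.6280, -0.3799, 0.0000] → [-0.0625, -0.0963, -0.4857, -0.8387, 0.5446, 0.0000]
J5: z=[0.2886, 0.4444, 0.8480] o=[-0.9713, 0.1565, -0.1643] → [0.0323, 0.3485, -0.1936, 0.2886, 0.4444, 0.8480]
q̇ = J⁺·V = [-0.3830, -0.7710, -0.4180, 0.8380, -0.0490]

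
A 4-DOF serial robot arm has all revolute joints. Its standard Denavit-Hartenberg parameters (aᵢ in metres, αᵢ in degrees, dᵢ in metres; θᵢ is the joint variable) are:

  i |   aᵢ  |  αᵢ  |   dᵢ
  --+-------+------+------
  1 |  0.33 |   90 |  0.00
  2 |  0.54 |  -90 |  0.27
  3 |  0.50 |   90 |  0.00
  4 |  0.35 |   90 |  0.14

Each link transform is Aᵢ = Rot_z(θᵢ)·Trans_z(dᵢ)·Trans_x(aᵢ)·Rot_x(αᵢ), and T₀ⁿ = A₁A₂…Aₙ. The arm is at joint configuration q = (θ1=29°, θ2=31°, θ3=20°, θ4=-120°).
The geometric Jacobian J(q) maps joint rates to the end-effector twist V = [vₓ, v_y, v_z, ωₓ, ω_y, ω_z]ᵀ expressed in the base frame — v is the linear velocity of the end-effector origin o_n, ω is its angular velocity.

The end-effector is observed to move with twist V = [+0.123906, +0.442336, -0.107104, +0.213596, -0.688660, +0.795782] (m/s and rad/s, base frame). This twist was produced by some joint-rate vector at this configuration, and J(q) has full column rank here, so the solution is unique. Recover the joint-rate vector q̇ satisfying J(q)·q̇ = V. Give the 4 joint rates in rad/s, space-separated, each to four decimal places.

-0.0340 -0.1220 0.7870 0.8810

o_n = [1.2356, 0.3529, 0.2003]
J₁: ẑ×o_n = [-0.3529, 1.2356, 0.0000], ω = ẑ
J2: z=[0.4848, -0.8746, 0.0000] o=[0.2886, 0.1600, 0.0000] → [-0.1752, -0.0971, 0.9218, 0.4848, -0.8746, 0.0000]
J3: z=[-0.4505, -0.2497, 0.8572] o=[0.8244, 0.1482, 0.2781] → [-0.1560, 0.3175, 0.0105, -0.4505, -0.2497, 0.8572]
J4: z=[0.7120, -0.6797, 0.1762] o=[1.0937, 0.4931, 0.5201] → [0.2421, 0.2527, -0.0033, 0.7120, -0.6797, 0.1762]
q̇ = J⁺·V = [-0.0340, -0.1220, 0.7870, 0.8810]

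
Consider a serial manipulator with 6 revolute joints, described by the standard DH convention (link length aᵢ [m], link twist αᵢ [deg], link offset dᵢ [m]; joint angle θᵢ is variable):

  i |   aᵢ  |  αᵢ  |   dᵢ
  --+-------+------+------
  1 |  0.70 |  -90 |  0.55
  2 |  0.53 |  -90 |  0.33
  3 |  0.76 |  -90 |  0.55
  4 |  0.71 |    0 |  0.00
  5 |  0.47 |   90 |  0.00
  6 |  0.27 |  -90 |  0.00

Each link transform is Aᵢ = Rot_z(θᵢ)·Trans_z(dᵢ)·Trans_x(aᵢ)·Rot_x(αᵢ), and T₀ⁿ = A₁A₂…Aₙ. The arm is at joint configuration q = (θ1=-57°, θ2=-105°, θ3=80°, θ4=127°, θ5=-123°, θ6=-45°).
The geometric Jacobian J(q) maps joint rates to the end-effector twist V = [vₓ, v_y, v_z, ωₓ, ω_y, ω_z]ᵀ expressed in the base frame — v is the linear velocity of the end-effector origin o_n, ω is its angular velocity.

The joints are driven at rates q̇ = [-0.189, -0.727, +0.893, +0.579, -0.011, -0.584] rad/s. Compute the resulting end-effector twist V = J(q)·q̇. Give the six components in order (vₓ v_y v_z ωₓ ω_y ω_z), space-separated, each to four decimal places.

-0.2789 0.5747 -1.0289 -0.4156 -0.8022 -0.6558

o_n = [-0.2922, -0.6770, 1.3936]
J₁: ẑ×o_n = [0.6770, -0.2922, 0.0000], ω = ẑ
J2: z=[0.8387, 0.5446, 0.0000] o=[0.3812, -0.5871, 0.5500] → [0.4595, -0.7075, 0.2914, 0.8387, 0.5446, 0.0000]
J3: z=[0.5261, -0.8101, 0.2588] o=[0.5833, -0.2923, 1.0619] → [-0.1691, -0.4011, -0.9116, 0.5261, -0.8101, 0.2588]
J4: z=[-0.0068, -0.3083, -0.9513] o=[0.2263, -1.1168, 1.3318] → [0.3994, 0.4937, -0.1629, -0.0068, -0.3083, -0.9513]
J5: z=[-0.0068, -0.3083, -0.9513] o=[0.2914, -0.4444, 1.1133] → [-0.3076, 0.5571, -0.1784, -0.0068, -0.3083, -0.9513]
J6: z=[0.4655, -0.8429, 0.2699] o=[-0.1246, -0.6517, 1.1835] → [-0.1703, -0.1431, -0.1531, 0.4655, -0.8429, 0.2699]
V = J·q̇ = [-0.2789, 0.5747, -1.0289, -0.4156, -0.8022, -0.6558]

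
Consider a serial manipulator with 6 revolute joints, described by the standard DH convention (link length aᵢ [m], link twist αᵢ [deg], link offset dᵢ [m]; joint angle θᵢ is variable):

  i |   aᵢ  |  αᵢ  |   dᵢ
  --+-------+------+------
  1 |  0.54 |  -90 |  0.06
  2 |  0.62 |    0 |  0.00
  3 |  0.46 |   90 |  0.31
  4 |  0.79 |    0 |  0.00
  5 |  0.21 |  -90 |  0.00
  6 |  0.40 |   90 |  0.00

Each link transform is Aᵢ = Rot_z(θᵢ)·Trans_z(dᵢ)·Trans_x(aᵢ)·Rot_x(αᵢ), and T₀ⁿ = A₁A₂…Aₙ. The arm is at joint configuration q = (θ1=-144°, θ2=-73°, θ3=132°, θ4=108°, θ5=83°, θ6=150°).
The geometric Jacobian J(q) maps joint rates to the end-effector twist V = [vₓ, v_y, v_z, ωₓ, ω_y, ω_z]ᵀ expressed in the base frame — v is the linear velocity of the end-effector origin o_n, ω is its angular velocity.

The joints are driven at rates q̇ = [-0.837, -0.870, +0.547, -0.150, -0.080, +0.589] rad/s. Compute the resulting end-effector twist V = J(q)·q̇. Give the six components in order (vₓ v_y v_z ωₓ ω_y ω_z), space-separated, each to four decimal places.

-1.0059 -0.0106 0.0648 -0.4170 0.8109 -1.0518

o_n = [0.0486, -1.3088, 0.2501]
J₁: ẑ×o_n = [1.3088, 0.0486, -0.0000], ω = ẑ
J2: z=[0.5878, -0.8090, 0.0000] o=[-0.4369, -0.3174, 0.0600] → [-0.1538, -0.1117, -0.1900, 0.5878, -0.8090, 0.0000]
J3: z=[0.5878, -0.8090, 0.0000] o=[-0.5835, -0.4240, 0.6529] → [0.3259, 0.2368, -0.0087, 0.5878, -0.8090, 0.0000]
J4: z=[-0.6935, -0.5038, 0.5150] o=[-0.5930, -0.8140, 0.2586] → [0.2591, 0.3245, 0.6663, -0.6935, -0.5038, 0.5150]
J5: z=[-0.6935, -0.5038, 0.5150] o=[-0.0496, -1.3479, 0.4679] → [0.0896, -0.1005, 0.0223, -0.6935, -0.5038, 0.5150]
J6: z=[-0.6565, 0.7364, -0.1636] o=[0.0127, -1.2531, 0.6446] → [-0.2996, -0.2648, 0.0101, -0.6565, 0.7364, -0.1636]
V = J·q̇ = [-1.0059, -0.0106, 0.0648, -0.4170, 0.8109, -1.0518]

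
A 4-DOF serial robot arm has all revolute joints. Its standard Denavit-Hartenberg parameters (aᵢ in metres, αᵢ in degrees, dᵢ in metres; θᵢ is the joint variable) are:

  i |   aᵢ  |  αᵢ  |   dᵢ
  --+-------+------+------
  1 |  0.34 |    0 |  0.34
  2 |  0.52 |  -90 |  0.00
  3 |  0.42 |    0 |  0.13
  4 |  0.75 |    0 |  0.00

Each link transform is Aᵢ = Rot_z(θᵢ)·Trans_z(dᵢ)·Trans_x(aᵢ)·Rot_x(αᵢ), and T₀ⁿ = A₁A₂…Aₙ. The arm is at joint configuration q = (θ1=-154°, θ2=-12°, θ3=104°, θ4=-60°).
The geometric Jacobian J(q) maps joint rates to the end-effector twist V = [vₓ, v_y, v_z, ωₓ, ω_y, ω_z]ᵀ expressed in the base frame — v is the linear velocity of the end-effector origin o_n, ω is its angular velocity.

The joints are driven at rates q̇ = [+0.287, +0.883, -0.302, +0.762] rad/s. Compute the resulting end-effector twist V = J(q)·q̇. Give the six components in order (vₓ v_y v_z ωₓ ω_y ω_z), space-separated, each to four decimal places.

o_n = [-1.2036, -0.5069, -0.5885]
J₁: ẑ×o_n = [0.5069, -1.2036, 0.0000], ω = ẑ
J2: z=[0.0000, 0.0000, 1.0000] o=[-0.3056, -0.1490, 0.3400] → [0.3579, -0.8980, 0.0000, 0.0000, 0.0000, 1.0000]
J3: z=[0.2419, -0.9703, 0.0000] o=[-0.8101, -0.2748, 0.3400] → [0.9009, 0.2246, -0.4379, 0.2419, -0.9703, 0.0000]
J4: z=[0.2419, -0.9703, 0.0000] o=[-0.6801, -0.3764, -0.0675] → [0.5055, 0.1260, -0.5395, 0.2419, -0.9703, 0.0000]
V = J·q̇ = [0.5746, -1.1102, -0.2789, 0.1113, -0.4463, 1.1700]

0.5746 -1.1102 -0.2789 0.1113 -0.4463 1.1700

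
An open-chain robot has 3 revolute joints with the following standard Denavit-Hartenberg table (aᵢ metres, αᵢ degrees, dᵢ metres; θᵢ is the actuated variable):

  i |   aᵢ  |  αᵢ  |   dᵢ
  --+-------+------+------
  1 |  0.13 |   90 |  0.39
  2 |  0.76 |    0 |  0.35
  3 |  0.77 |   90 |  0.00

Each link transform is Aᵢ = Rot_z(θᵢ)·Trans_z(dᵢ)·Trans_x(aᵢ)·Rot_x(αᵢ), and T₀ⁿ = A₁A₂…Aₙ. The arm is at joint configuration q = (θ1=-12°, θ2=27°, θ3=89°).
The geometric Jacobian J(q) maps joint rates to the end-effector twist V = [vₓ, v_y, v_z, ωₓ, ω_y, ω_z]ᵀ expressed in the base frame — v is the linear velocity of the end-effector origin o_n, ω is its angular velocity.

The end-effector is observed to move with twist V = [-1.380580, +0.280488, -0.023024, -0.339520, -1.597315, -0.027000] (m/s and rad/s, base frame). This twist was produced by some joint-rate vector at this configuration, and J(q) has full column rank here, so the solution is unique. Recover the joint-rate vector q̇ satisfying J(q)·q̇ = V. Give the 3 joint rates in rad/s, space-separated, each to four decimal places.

o_n = [0.3866, -0.4400, 1.4271]
J₁: ẑ×o_n = [0.4400, 0.3866, -0.0000], ω = ẑ
J2: z=[-0.2079, -0.9781, 0.0000] o=[0.1272, -0.0270, 0.3900] → [-1.0144, 0.2156, 0.3396, -0.2079, -0.9781, 0.0000]
J3: z=[-0.2079, -0.9781, 0.0000] o=[0.7168, -0.5102, 0.7350] → [-0.6769, 0.1439, -0.3375, -0.2079, -0.9781, 0.0000]
q̇ = J⁺·V = [-0.0270, 0.7800, 0.8530]

-0.0270 0.7800 0.8530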